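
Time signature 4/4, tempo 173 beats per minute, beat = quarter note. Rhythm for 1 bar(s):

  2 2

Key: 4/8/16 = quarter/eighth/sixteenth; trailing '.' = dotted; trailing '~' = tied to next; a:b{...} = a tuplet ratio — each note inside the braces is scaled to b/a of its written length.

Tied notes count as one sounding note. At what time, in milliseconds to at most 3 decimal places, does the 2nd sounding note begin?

1. 0.0ms @ 0 + 693.642ms (2)
2. 693.642ms @ 2 + 693.642ms (2)

note 2 onset = 2b = 693.642ms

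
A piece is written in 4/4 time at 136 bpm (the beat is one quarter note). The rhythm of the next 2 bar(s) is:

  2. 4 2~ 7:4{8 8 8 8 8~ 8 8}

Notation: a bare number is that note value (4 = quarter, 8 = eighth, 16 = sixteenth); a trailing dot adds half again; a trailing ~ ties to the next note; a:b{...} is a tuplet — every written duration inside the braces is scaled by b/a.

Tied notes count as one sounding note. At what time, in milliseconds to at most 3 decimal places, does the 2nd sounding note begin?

1. 0.0ms @ 0 + 1323.529ms (3)
2. 1323.529ms @ 3 + 441.176ms (1)
3. 1764.706ms @ 4 + 1008.403ms (16/7)
4. 2773.109ms @ 44/7 + 126.05ms (2/7)
5. 2899.16ms @ 46/7 + 126.05ms (2/7)
6. 3025.21ms @ 48/7 + 126.05ms (2/7)
7. 3151.261ms @ 50/7 + 252.101ms (4/7)
8. 3403.361ms @ 54/7 + 126.05ms (2/7)

note 2 onset = 3b = 1323.529ms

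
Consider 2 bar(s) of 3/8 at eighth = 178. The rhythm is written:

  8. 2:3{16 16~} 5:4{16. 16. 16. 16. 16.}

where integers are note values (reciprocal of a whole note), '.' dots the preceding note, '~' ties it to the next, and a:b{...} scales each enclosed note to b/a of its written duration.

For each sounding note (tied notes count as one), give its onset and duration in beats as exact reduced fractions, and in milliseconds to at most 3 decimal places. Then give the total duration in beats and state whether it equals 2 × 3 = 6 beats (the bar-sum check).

1) 0.0ms=0b +505.618ms=3/2b
2) 505.618ms=3/2b +252.809ms=3/4b
3) 758.427ms=9/4b +455.056ms=27/20b
4) 1213.483ms=18/5b +202.247ms=3/5b
5) 1415.73ms=21/5b +202.247ms=3/5b
6) 1617.978ms=24/5b +202.247ms=3/5b
7) 1820.225ms=27/5b +202.247ms=3/5b
Σ=6b of 6 (178bpm 3/8) — PASS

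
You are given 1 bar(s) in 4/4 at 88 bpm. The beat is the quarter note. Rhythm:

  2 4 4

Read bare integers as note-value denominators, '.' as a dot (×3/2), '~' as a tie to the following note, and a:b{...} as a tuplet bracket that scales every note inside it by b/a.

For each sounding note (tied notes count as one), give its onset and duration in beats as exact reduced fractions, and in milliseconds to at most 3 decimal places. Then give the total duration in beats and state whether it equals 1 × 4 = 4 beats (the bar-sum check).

1) 0.0ms=0b +1363.636ms=2b
2) 1363.636ms=2b +681.818ms=1b
3) 2045.455ms=3b +681.818ms=1b
Σ=4b of 4 (88bpm 4/4) — PASS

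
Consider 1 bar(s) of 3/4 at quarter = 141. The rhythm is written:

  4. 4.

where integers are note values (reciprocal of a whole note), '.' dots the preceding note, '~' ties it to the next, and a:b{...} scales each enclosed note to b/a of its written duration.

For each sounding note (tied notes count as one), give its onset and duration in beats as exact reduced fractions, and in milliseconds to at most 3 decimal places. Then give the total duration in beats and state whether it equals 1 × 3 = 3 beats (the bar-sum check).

1) 0.0ms=0b +638.298ms=3/2b
2) 638.298ms=3/2b +638.298ms=3/2b
Σ=3b of 3 (141bpm 3/4) — PASS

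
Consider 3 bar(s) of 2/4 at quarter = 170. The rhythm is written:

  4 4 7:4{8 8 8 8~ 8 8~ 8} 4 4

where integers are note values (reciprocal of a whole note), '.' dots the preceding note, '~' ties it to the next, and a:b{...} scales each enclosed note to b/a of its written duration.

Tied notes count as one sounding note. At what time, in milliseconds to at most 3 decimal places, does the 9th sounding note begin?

note 9 onset = 5b = 1764.706ms

1. 0.0ms @ 0 + 352.941ms (1)
2. 352.941ms @ 1 + 352.941ms (1)
3. 705.882ms @ 2 + 100.84ms (2/7)
4. 806.723ms @ 16/7 + 100.84ms (2/7)
5. 907.563ms @ 18/7 + 100.84ms (2/7)
6. 1008.403ms @ 20/7 + 201.681ms (4/7)
7. 1210.084ms @ 24/7 + 201.681ms (4/7)
8. 1411.765ms @ 4 + 352.941ms (1)
9. 1764.706ms @ 5 + 352.941ms (1)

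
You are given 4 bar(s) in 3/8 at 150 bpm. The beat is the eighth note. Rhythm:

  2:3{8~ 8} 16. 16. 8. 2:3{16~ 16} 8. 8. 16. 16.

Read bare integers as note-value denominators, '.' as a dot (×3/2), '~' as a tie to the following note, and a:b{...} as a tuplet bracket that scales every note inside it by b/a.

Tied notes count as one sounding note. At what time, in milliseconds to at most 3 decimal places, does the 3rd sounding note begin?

note 3 onset = 15/4b = 1500.0ms

1. 0.0ms @ 0 + 1200.0ms (3)
2. 1200.0ms @ 3 + 300.0ms (3/4)
3. 1500.0ms @ 15/4 + 300.0ms (3/4)
4. 1800.0ms @ 9/2 + 600.0ms (3/2)
5. 2400.0ms @ 6 + 600.0ms (3/2)
6. 3000.0ms @ 15/2 + 600.0ms (3/2)
7. 3600.0ms @ 9 + 600.0ms (3/2)
8. 4200.0ms @ 21/2 + 300.0ms (3/4)
9. 4500.0ms @ 45/4 + 300.0ms (3/4)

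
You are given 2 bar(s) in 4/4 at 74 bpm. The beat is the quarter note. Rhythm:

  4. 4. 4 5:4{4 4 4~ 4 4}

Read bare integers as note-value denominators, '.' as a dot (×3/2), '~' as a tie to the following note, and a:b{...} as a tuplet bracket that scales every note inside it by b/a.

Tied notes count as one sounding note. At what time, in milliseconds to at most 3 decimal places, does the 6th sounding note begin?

1. 0.0ms @ 0 + 1216.216ms (3/2)
2. 1216.216ms @ 3/2 + 1216.216ms (3/2)
3. 2432.432ms @ 3 + 810.811ms (1)
4. 3243.243ms @ 4 + 648.649ms (4/5)
5. 3891.892ms @ 24/5 + 648.649ms (4/5)
6. 4540.541ms @ 28/5 + 1297.297ms (8/5)
7. 5837.838ms @ 36/5 + 648.649ms (4/5)

note 6 onset = 28/5b = 4540.541ms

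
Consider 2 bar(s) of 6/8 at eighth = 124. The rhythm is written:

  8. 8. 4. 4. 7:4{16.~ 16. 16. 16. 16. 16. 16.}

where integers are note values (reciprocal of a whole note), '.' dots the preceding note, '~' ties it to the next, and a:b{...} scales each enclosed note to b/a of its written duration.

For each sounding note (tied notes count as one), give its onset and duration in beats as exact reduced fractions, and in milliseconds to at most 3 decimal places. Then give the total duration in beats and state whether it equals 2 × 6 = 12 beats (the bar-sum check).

1) 0.0ms=0b +725.806ms=3/2b
2) 725.806ms=3/2b +725.806ms=3/2b
3) 1451.613ms=3b +1451.613ms=3b
4) 2903.226ms=6b +1451.613ms=3b
5) 4354.839ms=9b +414.747ms=6/7b
6) 4769.585ms=69/7b +207.373ms=3/7b
7) 4976.959ms=72/7b +207.373ms=3/7b
8) 5184.332ms=75/7b +207.373ms=3/7b
9) 5391.705ms=78/7b +207.373ms=3/7b
10) 5599.078ms=81/7b +207.373ms=3/7b
Σ=12b of 12 (124bpm 6/8) — PASS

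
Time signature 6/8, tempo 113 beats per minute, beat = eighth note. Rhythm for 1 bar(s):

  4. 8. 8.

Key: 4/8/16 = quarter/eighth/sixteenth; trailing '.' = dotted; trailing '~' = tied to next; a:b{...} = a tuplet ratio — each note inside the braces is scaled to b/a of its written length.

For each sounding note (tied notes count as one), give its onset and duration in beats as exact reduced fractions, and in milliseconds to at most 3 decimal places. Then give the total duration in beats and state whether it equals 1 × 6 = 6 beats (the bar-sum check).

1) 0.0ms=0b +1592.92ms=3b
2) 1592.92ms=3b +796.46ms=3/2b
3) 2389.381ms=9/2b +796.46ms=3/2b
Σ=6b of 6 (113bpm 6/8) — PASS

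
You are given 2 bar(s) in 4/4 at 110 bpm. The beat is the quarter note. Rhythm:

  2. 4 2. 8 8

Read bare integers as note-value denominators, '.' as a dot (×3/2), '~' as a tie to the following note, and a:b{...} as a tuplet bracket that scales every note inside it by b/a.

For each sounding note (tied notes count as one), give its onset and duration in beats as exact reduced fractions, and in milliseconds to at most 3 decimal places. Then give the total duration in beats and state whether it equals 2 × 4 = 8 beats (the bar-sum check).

1) 0.0ms=0b +1636.364ms=3b
2) 1636.364ms=3b +545.455ms=1b
3) 2181.818ms=4b +1636.364ms=3b
4) 3818.182ms=7b +272.727ms=1/2b
5) 4090.909ms=15/2b +272.727ms=1/2b
Σ=8b of 8 (110bpm 4/4) — PASS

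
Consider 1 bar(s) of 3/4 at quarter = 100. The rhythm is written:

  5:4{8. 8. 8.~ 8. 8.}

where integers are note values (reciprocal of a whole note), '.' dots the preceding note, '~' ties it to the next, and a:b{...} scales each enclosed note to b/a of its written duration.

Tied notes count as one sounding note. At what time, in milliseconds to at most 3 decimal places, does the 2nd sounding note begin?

note 2 onset = 3/5b = 360.0ms

1. 0.0ms @ 0 + 360.0ms (3/5)
2. 360.0ms @ 3/5 + 360.0ms (3/5)
3. 720.0ms @ 6/5 + 720.0ms (6/5)
4. 1440.0ms @ 12/5 + 360.0ms (3/5)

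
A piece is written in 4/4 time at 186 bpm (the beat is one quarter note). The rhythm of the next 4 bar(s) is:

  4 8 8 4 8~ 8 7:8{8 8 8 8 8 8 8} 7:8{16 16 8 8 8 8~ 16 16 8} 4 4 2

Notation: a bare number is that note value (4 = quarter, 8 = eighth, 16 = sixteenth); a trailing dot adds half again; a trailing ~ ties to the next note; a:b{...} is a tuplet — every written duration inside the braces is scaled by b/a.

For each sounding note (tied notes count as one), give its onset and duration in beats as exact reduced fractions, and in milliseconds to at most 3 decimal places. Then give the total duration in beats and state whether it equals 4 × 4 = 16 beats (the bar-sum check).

1) 0.0ms=0b +322.581ms=1b
2) 322.581ms=1b +161.29ms=1/2b
3) 483.871ms=3/2b +161.29ms=1/2b
4) 645.161ms=2b +322.581ms=1b
5) 967.742ms=3b +322.581ms=1b
6) 1290.323ms=4b +184.332ms=4/7b
7) 1474.654ms=32/7b +184.332ms=4/7b
8) 1658.986ms=36/7b +184.332ms=4/7b
9) 1843.318ms=40/7b +184.332ms=4/7b
10) 2027.65ms=44/7b +184.332ms=4/7b
11) 2211.982ms=48/7b +184.332ms=4/7b
12) 2396.313ms=52/7b +184.332ms=4/7b
13) 2580.645ms=8b +92.166ms=2/7b
14) 2672.811ms=58/7b +92.166ms=2/7b
15) 2764.977ms=60/7b +184.332ms=4/7b
16) 2949.309ms=64/7b +184.332ms=4/7b
17) 3133.641ms=68/7b +184.332ms=4/7b
18) 3317.972ms=72/7b +276.498ms=6/7b
19) 3594.47ms=78/7b +92.166ms=2/7b
20) 3686.636ms=80/7b +184.332ms=4/7b
21) 3870.968ms=12b +322.581ms=1b
22) 4193.548ms=13b +322.581ms=1b
23) 4516.129ms=14b +645.161ms=2b
Σ=16b of 16 (186bpm 4/4) — PASS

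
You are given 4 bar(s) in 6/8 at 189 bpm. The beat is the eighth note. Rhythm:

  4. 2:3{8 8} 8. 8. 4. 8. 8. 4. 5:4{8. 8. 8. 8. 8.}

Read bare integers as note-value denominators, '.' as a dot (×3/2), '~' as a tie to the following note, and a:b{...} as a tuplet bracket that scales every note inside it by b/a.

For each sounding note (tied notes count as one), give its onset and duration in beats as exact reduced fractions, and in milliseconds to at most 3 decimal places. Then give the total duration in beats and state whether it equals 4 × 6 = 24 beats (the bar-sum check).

1) 0.0ms=0b +952.381ms=3b
2) 952.381ms=3b +476.19ms=3/2b
3) 1428.571ms=9/2b +476.19ms=3/2b
4) 1904.762ms=6b +476.19ms=3/2b
5) 2380.952ms=15/2b +476.19ms=3/2b
6) 2857.143ms=9b +952.381ms=3b
7) 3809.524ms=12b +476.19ms=3/2b
8) 4285.714ms=27/2b +476.19ms=3/2b
9) 4761.905ms=15b +952.381ms=3b
10) 5714.286ms=18b +380.952ms=6/5b
11) 6095.238ms=96/5b +380.952ms=6/5b
12) 6476.19ms=102/5b +380.952ms=6/5b
13) 6857.143ms=108/5b +380.952ms=6/5b
14) 7238.095ms=114/5b +380.952ms=6/5b
Σ=24b of 24 (189bpm 6/8) — PASS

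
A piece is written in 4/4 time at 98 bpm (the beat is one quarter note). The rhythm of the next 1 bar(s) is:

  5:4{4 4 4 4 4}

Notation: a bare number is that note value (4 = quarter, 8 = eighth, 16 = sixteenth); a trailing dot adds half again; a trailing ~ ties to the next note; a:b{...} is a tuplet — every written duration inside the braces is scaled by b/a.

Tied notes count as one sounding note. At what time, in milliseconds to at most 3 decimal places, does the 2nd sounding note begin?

note 2 onset = 4/5b = 489.796ms

1. 0.0ms @ 0 + 489.796ms (4/5)
2. 489.796ms @ 4/5 + 489.796ms (4/5)
3. 979.592ms @ 8/5 + 489.796ms (4/5)
4. 1469.388ms @ 12/5 + 489.796ms (4/5)
5. 1959.184ms @ 16/5 + 489.796ms (4/5)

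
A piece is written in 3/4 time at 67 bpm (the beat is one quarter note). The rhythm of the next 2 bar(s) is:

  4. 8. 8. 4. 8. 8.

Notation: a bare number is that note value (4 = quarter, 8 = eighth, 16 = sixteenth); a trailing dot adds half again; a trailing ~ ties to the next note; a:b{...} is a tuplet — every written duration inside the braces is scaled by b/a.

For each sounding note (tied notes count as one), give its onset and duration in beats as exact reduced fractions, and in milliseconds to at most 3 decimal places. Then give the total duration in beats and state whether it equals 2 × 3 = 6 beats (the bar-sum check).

1) 0.0ms=0b +1343.284ms=3/2b
2) 1343.284ms=3/2b +671.642ms=3/4b
3) 2014.925ms=9/4b +671.642ms=3/4b
4) 2686.567ms=3b +1343.284ms=3/2b
5) 4029.851ms=9/2b +671.642ms=3/4b
6) 4701.493ms=21/4b +671.642ms=3/4b
Σ=6b of 6 (67bpm 3/4) — PASS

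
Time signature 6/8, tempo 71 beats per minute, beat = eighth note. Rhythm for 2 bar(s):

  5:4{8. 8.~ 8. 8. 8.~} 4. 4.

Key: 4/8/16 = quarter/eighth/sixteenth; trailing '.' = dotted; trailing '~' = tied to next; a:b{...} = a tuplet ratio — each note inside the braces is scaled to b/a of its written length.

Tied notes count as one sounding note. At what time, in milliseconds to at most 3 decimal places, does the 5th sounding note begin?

note 5 onset = 9b = 7605.634ms

1. 0.0ms @ 0 + 1014.085ms (6/5)
2. 1014.085ms @ 6/5 + 2028.169ms (12/5)
3. 3042.254ms @ 18/5 + 1014.085ms (6/5)
4. 4056.338ms @ 24/5 + 3549.296ms (21/5)
5. 7605.634ms @ 9 + 2535.211ms (3)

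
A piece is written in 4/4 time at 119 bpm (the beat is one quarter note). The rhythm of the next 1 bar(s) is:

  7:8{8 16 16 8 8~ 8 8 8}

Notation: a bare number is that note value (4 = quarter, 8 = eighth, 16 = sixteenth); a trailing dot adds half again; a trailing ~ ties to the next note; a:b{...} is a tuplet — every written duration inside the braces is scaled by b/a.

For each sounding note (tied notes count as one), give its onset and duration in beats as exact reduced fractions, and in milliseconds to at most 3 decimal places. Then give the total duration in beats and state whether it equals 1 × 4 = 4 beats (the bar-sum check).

1) 0.0ms=0b +288.115ms=4/7b
2) 288.115ms=4/7b +144.058ms=2/7b
3) 432.173ms=6/7b +144.058ms=2/7b
4) 576.23ms=8/7b +288.115ms=4/7b
5) 864.346ms=12/7b +576.23ms=8/7b
6) 1440.576ms=20/7b +288.115ms=4/7b
7) 1728.691ms=24/7b +288.115ms=4/7b
Σ=4b of 4 (119bpm 4/4) — PASS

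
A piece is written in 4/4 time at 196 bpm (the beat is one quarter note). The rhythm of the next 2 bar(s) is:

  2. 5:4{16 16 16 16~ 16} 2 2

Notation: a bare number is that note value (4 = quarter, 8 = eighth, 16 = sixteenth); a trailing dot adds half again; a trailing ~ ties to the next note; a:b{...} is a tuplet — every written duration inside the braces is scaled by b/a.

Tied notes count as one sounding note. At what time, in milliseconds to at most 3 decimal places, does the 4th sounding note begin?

note 4 onset = 17/5b = 1040.816ms

1. 0.0ms @ 0 + 918.367ms (3)
2. 918.367ms @ 3 + 61.224ms (1/5)
3. 979.592ms @ 16/5 + 61.224ms (1/5)
4. 1040.816ms @ 17/5 + 61.224ms (1/5)
5. 1102.041ms @ 18/5 + 122.449ms (2/5)
6. 1224.49ms @ 4 + 612.245ms (2)
7. 1836.735ms @ 6 + 612.245ms (2)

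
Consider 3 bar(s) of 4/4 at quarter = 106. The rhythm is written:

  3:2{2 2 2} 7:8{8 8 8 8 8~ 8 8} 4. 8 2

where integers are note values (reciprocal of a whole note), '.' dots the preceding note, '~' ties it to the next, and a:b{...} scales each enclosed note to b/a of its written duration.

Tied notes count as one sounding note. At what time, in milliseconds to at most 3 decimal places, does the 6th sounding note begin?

note 6 onset = 36/7b = 2911.051ms

1. 0.0ms @ 0 + 754.717ms (4/3)
2. 754.717ms @ 4/3 + 754.717ms (4/3)
3. 1509.434ms @ 8/3 + 754.717ms (4/3)
4. 2264.151ms @ 4 + 323.45ms (4/7)
5. 2587.601ms @ 32/7 + 323.45ms (4/7)
6. 2911.051ms @ 36/7 + 323.45ms (4/7)
7. 3234.501ms @ 40/7 + 323.45ms (4/7)
8. 3557.951ms @ 44/7 + 646.9ms (8/7)
9. 4204.852ms @ 52/7 + 323.45ms (4/7)
10. 4528.302ms @ 8 + 849.057ms (3/2)
11. 5377.358ms @ 19/2 + 283.019ms (1/2)
12. 5660.377ms @ 10 + 1132.075ms (2)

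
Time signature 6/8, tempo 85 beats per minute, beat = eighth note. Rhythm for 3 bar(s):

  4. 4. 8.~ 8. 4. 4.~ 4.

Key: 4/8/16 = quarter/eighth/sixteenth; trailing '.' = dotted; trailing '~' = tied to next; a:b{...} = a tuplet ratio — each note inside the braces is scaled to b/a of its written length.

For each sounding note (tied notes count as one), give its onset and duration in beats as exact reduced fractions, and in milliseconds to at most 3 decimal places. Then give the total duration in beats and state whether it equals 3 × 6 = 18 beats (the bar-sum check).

1) 0.0ms=0b +2117.647ms=3b
2) 2117.647ms=3b +2117.647ms=3b
3) 4235.294ms=6b +2117.647ms=3b
4) 6352.941ms=9b +2117.647ms=3b
5) 8470.588ms=12b +4235.294ms=6b
Σ=18b of 18 (85bpm 6/8) — PASS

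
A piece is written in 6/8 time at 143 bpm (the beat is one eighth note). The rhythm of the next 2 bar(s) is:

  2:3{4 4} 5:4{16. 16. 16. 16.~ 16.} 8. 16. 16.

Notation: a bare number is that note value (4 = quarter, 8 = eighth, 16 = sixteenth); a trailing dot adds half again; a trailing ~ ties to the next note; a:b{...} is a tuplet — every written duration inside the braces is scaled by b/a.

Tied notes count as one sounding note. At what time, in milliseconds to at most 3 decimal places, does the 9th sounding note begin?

note 9 onset = 45/4b = 4720.28ms

1. 0.0ms @ 0 + 1258.741ms (3)
2. 1258.741ms @ 3 + 1258.741ms (3)
3. 2517.483ms @ 6 + 251.748ms (3/5)
4. 2769.231ms @ 33/5 + 251.748ms (3/5)
5. 3020.979ms @ 36/5 + 251.748ms (3/5)
6. 3272.727ms @ 39/5 + 503.497ms (6/5)
7. 3776.224ms @ 9 + 629.371ms (3/2)
8. 4405.594ms @ 21/2 + 314.685ms (3/4)
9. 4720.28ms @ 45/4 + 314.685ms (3/4)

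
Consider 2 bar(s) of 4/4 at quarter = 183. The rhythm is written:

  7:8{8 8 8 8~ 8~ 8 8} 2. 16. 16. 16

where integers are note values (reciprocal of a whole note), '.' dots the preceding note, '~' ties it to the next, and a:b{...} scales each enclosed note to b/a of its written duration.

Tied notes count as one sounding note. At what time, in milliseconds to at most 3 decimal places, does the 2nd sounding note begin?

note 2 onset = 4/7b = 187.354ms

1. 0.0ms @ 0 + 187.354ms (4/7)
2. 187.354ms @ 4/7 + 187.354ms (4/7)
3. 374.707ms @ 8/7 + 187.354ms (4/7)
4. 562.061ms @ 12/7 + 562.061ms (12/7)
5. 1124.122ms @ 24/7 + 187.354ms (4/7)
6. 1311.475ms @ 4 + 983.607ms (3)
7. 2295.082ms @ 7 + 122.951ms (3/8)
8. 2418.033ms @ 59/8 + 122.951ms (3/8)
9. 2540.984ms @ 31/4 + 81.967ms (1/4)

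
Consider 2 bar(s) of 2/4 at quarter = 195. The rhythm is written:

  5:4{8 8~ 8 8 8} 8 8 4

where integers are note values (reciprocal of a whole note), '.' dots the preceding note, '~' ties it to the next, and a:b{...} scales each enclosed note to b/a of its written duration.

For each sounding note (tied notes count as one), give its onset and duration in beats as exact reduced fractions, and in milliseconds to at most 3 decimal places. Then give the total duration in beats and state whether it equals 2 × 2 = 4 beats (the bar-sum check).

1) 0.0ms=0b +123.077ms=2/5b
2) 123.077ms=2/5b +246.154ms=4/5b
3) 369.231ms=6/5b +123.077ms=2/5b
4) 492.308ms=8/5b +123.077ms=2/5b
5) 615.385ms=2b +153.846ms=1/2b
6) 769.231ms=5/2b +153.846ms=1/2b
7) 923.077ms=3b +307.692ms=1b
Σ=4b of 4 (195bpm 2/4) — PASS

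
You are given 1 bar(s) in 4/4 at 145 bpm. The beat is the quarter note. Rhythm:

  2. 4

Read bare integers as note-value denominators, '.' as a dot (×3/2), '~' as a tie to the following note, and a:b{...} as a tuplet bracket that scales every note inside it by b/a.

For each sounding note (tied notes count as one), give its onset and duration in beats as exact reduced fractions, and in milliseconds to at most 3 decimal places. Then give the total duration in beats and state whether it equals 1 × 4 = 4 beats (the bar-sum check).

1) 0.0ms=0b +1241.379ms=3b
2) 1241.379ms=3b +413.793ms=1b
Σ=4b of 4 (145bpm 4/4) — PASS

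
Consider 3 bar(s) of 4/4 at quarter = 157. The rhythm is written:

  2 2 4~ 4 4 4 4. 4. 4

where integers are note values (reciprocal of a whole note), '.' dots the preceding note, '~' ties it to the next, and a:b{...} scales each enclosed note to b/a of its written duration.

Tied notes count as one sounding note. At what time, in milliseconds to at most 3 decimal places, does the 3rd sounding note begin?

note 3 onset = 4b = 1528.662ms

1. 0.0ms @ 0 + 764.331ms (2)
2. 764.331ms @ 2 + 764.331ms (2)
3. 1528.662ms @ 4 + 764.331ms (2)
4. 2292.994ms @ 6 + 382.166ms (1)
5. 2675.159ms @ 7 + 382.166ms (1)
6. 3057.325ms @ 8 + 573.248ms (3/2)
7. 3630.573ms @ 19/2 + 573.248ms (3/2)
8. 4203.822ms @ 11 + 382.166ms (1)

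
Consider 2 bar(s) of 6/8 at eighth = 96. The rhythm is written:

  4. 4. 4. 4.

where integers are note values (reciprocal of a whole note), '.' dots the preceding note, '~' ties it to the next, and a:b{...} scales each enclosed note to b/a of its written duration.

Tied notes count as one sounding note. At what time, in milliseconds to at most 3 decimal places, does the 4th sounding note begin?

note 4 onset = 9b = 5625.0ms

1. 0.0ms @ 0 + 1875.0ms (3)
2. 1875.0ms @ 3 + 1875.0ms (3)
3. 3750.0ms @ 6 + 1875.0ms (3)
4. 5625.0ms @ 9 + 1875.0ms (3)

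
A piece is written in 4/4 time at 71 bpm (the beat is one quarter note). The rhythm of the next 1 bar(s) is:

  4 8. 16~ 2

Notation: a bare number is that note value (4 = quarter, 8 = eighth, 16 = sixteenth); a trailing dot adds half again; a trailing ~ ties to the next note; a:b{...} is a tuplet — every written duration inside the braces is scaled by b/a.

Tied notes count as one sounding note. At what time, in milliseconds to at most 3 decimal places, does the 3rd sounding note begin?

note 3 onset = 7/4b = 1478.873ms

1. 0.0ms @ 0 + 845.07ms (1)
2. 845.07ms @ 1 + 633.803ms (3/4)
3. 1478.873ms @ 7/4 + 1901.408ms (9/4)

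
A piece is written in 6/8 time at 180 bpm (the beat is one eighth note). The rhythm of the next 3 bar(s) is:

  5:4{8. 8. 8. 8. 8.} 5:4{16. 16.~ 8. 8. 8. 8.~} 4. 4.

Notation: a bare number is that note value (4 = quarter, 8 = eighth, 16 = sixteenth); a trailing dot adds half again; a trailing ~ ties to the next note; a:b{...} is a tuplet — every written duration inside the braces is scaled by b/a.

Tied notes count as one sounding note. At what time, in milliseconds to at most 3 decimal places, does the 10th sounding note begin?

note 10 onset = 54/5b = 3600.0ms

1. 0.0ms @ 0 + 400.0ms (6/5)
2. 400.0ms @ 6/5 + 400.0ms (6/5)
3. 800.0ms @ 12/5 + 400.0ms (6/5)
4. 1200.0ms @ 18/5 + 400.0ms (6/5)
5. 1600.0ms @ 24/5 + 400.0ms (6/5)
6. 2000.0ms @ 6 + 200.0ms (3/5)
7. 2200.0ms @ 33/5 + 600.0ms (9/5)
8. 2800.0ms @ 42/5 + 400.0ms (6/5)
9. 3200.0ms @ 48/5 + 400.0ms (6/5)
10. 3600.0ms @ 54/5 + 1400.0ms (21/5)
11. 5000.0ms @ 15 + 1000.0ms (3)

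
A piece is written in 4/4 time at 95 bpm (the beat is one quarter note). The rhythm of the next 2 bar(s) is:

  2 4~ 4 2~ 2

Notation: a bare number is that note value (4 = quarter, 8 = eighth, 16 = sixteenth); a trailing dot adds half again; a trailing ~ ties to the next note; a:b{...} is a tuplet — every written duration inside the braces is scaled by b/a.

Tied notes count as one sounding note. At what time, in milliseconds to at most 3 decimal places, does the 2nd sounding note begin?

1. 0.0ms @ 0 + 1263.158ms (2)
2. 1263.158ms @ 2 + 1263.158ms (2)
3. 2526.316ms @ 4 + 2526.316ms (4)

note 2 onset = 2b = 1263.158ms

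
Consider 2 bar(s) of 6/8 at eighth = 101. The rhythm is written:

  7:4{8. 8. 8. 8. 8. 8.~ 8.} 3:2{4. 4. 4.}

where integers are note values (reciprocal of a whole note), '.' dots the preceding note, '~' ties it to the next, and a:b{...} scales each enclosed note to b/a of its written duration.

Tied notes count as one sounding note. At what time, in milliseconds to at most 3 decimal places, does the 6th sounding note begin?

note 6 onset = 30/7b = 2545.969ms

1. 0.0ms @ 0 + 509.194ms (6/7)
2. 509.194ms @ 6/7 + 509.194ms (6/7)
3. 1018.388ms @ 12/7 + 509.194ms (6/7)
4. 1527.581ms @ 18/7 + 509.194ms (6/7)
5. 2036.775ms @ 24/7 + 509.194ms (6/7)
6. 2545.969ms @ 30/7 + 1018.388ms (12/7)
7. 3564.356ms @ 6 + 1188.119ms (2)
8. 4752.475ms @ 8 + 1188.119ms (2)
9. 5940.594ms @ 10 + 1188.119ms (2)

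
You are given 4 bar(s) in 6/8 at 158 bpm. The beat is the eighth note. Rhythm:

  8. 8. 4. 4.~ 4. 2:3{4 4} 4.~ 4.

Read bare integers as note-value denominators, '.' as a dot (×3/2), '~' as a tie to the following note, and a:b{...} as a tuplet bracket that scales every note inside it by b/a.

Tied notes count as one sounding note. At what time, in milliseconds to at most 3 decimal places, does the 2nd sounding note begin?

1. 0.0ms @ 0 + 569.62ms (3/2)
2. 569.62ms @ 3/2 + 569.62ms (3/2)
3. 1139.241ms @ 3 + 1139.241ms (3)
4. 2278.481ms @ 6 + 2278.481ms (6)
5. 4556.962ms @ 12 + 1139.241ms (3)
6. 5696.203ms @ 15 + 1139.241ms (3)
7. 6835.443ms @ 18 + 2278.481ms (6)

note 2 onset = 3/2b = 569.62ms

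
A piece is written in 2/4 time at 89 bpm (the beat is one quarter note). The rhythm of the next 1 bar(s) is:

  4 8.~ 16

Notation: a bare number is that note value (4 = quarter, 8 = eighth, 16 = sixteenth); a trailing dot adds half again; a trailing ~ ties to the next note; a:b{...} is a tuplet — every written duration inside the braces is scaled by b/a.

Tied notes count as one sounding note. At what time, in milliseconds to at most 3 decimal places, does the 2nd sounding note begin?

note 2 onset = 1b = 674.157ms

1. 0.0ms @ 0 + 674.157ms (1)
2. 674.157ms @ 1 + 674.157ms (1)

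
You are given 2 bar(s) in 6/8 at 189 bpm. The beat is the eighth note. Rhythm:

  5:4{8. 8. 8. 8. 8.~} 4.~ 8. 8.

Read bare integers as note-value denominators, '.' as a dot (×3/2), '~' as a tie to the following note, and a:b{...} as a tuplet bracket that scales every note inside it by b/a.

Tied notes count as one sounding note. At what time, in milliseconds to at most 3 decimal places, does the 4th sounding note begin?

note 4 onset = 18/5b = 1142.857ms

1. 0.0ms @ 0 + 380.952ms (6/5)
2. 380.952ms @ 6/5 + 380.952ms (6/5)
3. 761.905ms @ 12/5 + 380.952ms (6/5)
4. 1142.857ms @ 18/5 + 380.952ms (6/5)
5. 1523.81ms @ 24/5 + 1809.524ms (57/10)
6. 3333.333ms @ 21/2 + 476.19ms (3/2)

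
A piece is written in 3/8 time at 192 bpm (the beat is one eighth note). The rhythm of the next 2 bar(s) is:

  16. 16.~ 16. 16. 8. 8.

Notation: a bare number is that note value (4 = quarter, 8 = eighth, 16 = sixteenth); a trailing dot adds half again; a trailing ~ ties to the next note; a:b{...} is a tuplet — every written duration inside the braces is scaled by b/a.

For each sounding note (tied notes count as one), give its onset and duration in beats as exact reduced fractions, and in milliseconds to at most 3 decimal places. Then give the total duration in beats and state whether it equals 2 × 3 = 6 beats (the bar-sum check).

1) 0.0ms=0b +234.375ms=3/4b
2) 234.375ms=3/4b +468.75ms=3/2b
3) 703.125ms=9/4b +234.375ms=3/4b
4) 937.5ms=3b +468.75ms=3/2b
5) 1406.25ms=9/2b +468.75ms=3/2b
Σ=6b of 6 (192bpm 3/8) — PASS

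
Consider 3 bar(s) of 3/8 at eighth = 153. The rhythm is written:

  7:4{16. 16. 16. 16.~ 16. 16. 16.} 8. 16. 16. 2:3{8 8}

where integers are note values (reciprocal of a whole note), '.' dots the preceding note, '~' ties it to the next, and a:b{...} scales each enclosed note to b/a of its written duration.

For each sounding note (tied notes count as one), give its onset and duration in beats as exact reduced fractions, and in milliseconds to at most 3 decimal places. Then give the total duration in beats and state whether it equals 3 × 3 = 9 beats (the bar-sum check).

1) 0.0ms=0b +168.067ms=3/7b
2) 168.067ms=3/7b +168.067ms=3/7b
3) 336.134ms=6/7b +168.067ms=3/7b
4) 504.202ms=9/7b +336.134ms=6/7b
5) 840.336ms=15/7b +168.067ms=3/7b
6) 1008.403ms=18/7b +168.067ms=3/7b
7) 1176.471ms=3b +588.235ms=3/2b
8) 1764.706ms=9/2b +294.118ms=3/4b
9) 2058.824ms=21/4b +294.118ms=3/4b
10) 2352.941ms=6b +588.235ms=3/2b
11) 2941.176ms=15/2b +588.235ms=3/2b
Σ=9b of 9 (153bpm 3/8) — PASS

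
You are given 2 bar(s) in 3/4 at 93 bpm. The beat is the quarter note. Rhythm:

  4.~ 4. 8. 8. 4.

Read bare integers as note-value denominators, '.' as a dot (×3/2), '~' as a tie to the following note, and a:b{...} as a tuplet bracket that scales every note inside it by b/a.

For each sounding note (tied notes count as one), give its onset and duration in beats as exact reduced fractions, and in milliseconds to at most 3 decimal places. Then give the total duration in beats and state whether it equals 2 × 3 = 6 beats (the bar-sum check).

1) 0.0ms=0b +1935.484ms=3b
2) 1935.484ms=3b +483.871ms=3/4b
3) 2419.355ms=15/4b +483.871ms=3/4b
4) 2903.226ms=9/2b +967.742ms=3/2b
Σ=6b of 6 (93bpm 3/4) — PASS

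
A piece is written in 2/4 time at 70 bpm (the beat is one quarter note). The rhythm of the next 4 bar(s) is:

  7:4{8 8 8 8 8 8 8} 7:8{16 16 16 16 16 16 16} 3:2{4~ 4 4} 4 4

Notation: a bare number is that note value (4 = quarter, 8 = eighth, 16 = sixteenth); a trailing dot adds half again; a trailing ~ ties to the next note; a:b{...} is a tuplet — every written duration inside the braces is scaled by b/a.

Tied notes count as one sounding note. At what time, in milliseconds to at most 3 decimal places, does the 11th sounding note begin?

1. 0.0ms @ 0 + 244.898ms (2/7)
2. 244.898ms @ 2/7 + 244.898ms (2/7)
3. 489.796ms @ 4/7 + 244.898ms (2/7)
4. 734.694ms @ 6/7 + 244.898ms (2/7)
5. 979.592ms @ 8/7 + 244.898ms (2/7)
6. 1224.49ms @ 10/7 + 244.898ms (2/7)
7. 1469.388ms @ 12/7 + 244.898ms (2/7)
8. 1714.286ms @ 2 + 244.898ms (2/7)
9. 1959.184ms @ 16/7 + 244.898ms (2/7)
10. 2204.082ms @ 18/7 + 244.898ms (2/7)
11. 2448.98ms @ 20/7 + 244.898ms (2/7)
12. 2693.878ms @ 22/7 + 244.898ms (2/7)
13. 2938.776ms @ 24/7 + 244.898ms (2/7)
14. 3183.673ms @ 26/7 + 244.898ms (2/7)
15. 3428.571ms @ 4 + 1142.857ms (4/3)
16. 4571.429ms @ 16/3 + 571.429ms (2/3)
17. 5142.857ms @ 6 + 857.143ms (1)
18. 6000.0ms @ 7 + 857.143ms (1)

note 11 onset = 20/7b = 2448.98ms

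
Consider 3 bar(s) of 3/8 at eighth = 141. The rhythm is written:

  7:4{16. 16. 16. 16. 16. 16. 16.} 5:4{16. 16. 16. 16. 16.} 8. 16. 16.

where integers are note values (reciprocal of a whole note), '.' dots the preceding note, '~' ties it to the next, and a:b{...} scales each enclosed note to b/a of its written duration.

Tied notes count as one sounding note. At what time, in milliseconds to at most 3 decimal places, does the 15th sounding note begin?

1. 0.0ms @ 0 + 182.371ms (3/7)
2. 182.371ms @ 3/7 + 182.371ms (3/7)
3. 364.742ms @ 6/7 + 182.371ms (3/7)
4. 547.112ms @ 9/7 + 182.371ms (3/7)
5. 729.483ms @ 12/7 + 182.371ms (3/7)
6. 911.854ms @ 15/7 + 182.371ms (3/7)
7. 1094.225ms @ 18/7 + 182.371ms (3/7)
8. 1276.596ms @ 3 + 255.319ms (3/5)
9. 1531.915ms @ 18/5 + 255.319ms (3/5)
10. 1787.234ms @ 21/5 + 255.319ms (3/5)
11. 2042.553ms @ 24/5 + 255.319ms (3/5)
12. 2297.872ms @ 27/5 + 255.319ms (3/5)
13. 2553.191ms @ 6 + 638.298ms (3/2)
14. 3191.489ms @ 15/2 + 319.149ms (3/4)
15. 3510.638ms @ 33/4 + 319.149ms (3/4)

note 15 onset = 33/4b = 3510.638ms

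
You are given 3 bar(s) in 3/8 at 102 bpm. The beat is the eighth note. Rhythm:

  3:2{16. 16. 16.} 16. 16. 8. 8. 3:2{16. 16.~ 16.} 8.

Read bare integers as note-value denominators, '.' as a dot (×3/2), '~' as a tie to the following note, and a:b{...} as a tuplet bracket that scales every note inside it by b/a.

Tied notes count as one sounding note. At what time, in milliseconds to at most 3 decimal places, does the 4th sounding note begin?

1. 0.0ms @ 0 + 294.118ms (1/2)
2. 294.118ms @ 1/2 + 294.118ms (1/2)
3. 588.235ms @ 1 + 294.118ms (1/2)
4. 882.353ms @ 3/2 + 441.176ms (3/4)
5. 1323.529ms @ 9/4 + 441.176ms (3/4)
6. 1764.706ms @ 3 + 882.353ms (3/2)
7. 2647.059ms @ 9/2 + 882.353ms (3/2)
8. 3529.412ms @ 6 + 294.118ms (1/2)
9. 3823.529ms @ 13/2 + 588.235ms (1)
10. 4411.765ms @ 15/2 + 882.353ms (3/2)

note 4 onset = 3/2b = 882.353ms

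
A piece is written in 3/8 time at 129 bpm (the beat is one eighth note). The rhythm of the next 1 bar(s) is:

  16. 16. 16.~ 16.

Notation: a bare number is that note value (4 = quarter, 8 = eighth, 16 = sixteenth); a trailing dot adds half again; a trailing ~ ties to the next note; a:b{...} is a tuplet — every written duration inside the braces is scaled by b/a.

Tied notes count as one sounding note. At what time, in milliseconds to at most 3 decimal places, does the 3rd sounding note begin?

note 3 onset = 3/2b = 697.674ms

1. 0.0ms @ 0 + 348.837ms (3/4)
2. 348.837ms @ 3/4 + 348.837ms (3/4)
3. 697.674ms @ 3/2 + 697.674ms (3/2)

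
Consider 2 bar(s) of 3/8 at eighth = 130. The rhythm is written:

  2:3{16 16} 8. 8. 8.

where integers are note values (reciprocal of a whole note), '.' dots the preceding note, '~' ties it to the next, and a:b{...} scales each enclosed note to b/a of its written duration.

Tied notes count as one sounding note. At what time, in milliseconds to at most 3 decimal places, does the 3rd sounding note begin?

note 3 onset = 3/2b = 692.308ms

1. 0.0ms @ 0 + 346.154ms (3/4)
2. 346.154ms @ 3/4 + 346.154ms (3/4)
3. 692.308ms @ 3/2 + 692.308ms (3/2)
4. 1384.615ms @ 3 + 692.308ms (3/2)
5. 2076.923ms @ 9/2 + 692.308ms (3/2)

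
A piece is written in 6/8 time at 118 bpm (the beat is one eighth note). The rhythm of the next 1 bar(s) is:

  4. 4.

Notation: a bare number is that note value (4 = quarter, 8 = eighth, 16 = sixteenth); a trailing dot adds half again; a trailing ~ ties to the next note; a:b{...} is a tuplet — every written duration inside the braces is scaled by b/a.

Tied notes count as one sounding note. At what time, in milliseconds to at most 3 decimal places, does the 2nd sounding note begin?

note 2 onset = 3b = 1525.424ms

1. 0.0ms @ 0 + 1525.424ms (3)
2. 1525.424ms @ 3 + 1525.424ms (3)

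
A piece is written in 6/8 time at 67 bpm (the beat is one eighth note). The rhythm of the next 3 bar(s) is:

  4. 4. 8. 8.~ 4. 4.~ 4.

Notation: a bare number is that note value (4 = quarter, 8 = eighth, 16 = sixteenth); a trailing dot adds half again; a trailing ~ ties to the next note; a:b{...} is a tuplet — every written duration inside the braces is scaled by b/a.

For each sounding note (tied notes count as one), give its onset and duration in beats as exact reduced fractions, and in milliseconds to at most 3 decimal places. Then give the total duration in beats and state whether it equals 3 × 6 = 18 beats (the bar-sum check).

1) 0.0ms=0b +2686.567ms=3b
2) 2686.567ms=3b +2686.567ms=3b
3) 5373.134ms=6b +1343.284ms=3/2b
4) 6716.418ms=15/2b +4029.851ms=9/2b
5) 10746.269ms=12b +5373.134ms=6b
Σ=18b of 18 (67bpm 6/8) — PASS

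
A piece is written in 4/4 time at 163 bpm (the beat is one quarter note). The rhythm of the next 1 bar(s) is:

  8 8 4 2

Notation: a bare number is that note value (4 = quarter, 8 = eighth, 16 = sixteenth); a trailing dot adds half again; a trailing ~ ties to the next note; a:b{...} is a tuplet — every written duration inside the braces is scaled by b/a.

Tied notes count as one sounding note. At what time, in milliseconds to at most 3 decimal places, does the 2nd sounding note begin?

1. 0.0ms @ 0 + 184.049ms (1/2)
2. 184.049ms @ 1/2 + 184.049ms (1/2)
3. 368.098ms @ 1 + 368.098ms (1)
4. 736.196ms @ 2 + 736.196ms (2)

note 2 onset = 1/2b = 184.049ms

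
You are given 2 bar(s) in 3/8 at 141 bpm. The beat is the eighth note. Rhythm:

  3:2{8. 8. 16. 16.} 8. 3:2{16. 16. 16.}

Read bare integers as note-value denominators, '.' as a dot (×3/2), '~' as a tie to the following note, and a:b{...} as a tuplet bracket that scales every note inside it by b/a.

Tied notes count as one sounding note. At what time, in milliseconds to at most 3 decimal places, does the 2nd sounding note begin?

1. 0.0ms @ 0 + 425.532ms (1)
2. 425.532ms @ 1 + 425.532ms (1)
3. 851.064ms @ 2 + 212.766ms (1/2)
4. 1063.83ms @ 5/2 + 212.766ms (1/2)
5. 1276.596ms @ 3 + 638.298ms (3/2)
6. 1914.894ms @ 9/2 + 212.766ms (1/2)
7. 2127.66ms @ 5 + 212.766ms (1/2)
8. 2340.426ms @ 11/2 + 212.766ms (1/2)

note 2 onset = 1b = 425.532ms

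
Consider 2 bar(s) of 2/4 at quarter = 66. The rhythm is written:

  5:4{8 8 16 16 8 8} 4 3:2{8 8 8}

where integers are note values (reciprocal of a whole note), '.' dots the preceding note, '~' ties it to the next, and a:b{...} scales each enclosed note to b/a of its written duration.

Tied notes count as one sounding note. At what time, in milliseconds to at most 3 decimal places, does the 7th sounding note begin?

1. 0.0ms @ 0 + 363.636ms (2/5)
2. 363.636ms @ 2/5 + 363.636ms (2/5)
3. 727.273ms @ 4/5 + 181.818ms (1/5)
4. 909.091ms @ 1 + 181.818ms (1/5)
5. 1090.909ms @ 6/5 + 363.636ms (2/5)
6. 1454.545ms @ 8/5 + 363.636ms (2/5)
7. 1818.182ms @ 2 + 909.091ms (1)
8. 2727.273ms @ 3 + 303.03ms (1/3)
9. 3030.303ms @ 10/3 + 303.03ms (1/3)
10. 3333.333ms @ 11/3 + 303.03ms (1/3)

note 7 onset = 2b = 1818.182ms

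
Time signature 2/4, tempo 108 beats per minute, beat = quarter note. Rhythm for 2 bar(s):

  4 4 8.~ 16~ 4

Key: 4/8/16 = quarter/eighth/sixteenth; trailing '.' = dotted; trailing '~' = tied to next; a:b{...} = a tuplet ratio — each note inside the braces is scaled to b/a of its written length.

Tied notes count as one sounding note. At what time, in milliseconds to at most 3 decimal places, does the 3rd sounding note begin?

1. 0.0ms @ 0 + 555.556ms (1)
2. 555.556ms @ 1 + 555.556ms (1)
3. 1111.111ms @ 2 + 1111.111ms (2)

note 3 onset = 2b = 1111.111ms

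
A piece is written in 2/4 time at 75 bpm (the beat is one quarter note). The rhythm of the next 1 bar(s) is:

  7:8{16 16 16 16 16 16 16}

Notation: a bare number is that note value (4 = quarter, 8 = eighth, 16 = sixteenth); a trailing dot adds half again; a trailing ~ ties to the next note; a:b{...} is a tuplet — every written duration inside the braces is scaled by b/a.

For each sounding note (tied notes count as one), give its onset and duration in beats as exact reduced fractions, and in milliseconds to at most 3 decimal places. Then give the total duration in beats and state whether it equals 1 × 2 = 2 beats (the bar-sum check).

1) 0.0ms=0b +228.571ms=2/7b
2) 228.571ms=2/7b +228.571ms=2/7b
3) 457.143ms=4/7b +228.571ms=2/7b
4) 685.714ms=6/7b +228.571ms=2/7b
5) 914.286ms=8/7b +228.571ms=2/7b
6) 1142.857ms=10/7b +228.571ms=2/7b
7) 1371.429ms=12/7b +228.571ms=2/7b
Σ=2b of 2 (75bpm 2/4) — PASS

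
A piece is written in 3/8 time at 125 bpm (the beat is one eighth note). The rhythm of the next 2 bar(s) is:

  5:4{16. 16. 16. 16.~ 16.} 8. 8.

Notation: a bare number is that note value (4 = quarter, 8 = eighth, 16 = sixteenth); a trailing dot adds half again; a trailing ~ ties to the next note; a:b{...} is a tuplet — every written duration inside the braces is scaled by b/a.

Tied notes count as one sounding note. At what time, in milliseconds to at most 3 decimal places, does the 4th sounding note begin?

note 4 onset = 9/5b = 864.0ms

1. 0.0ms @ 0 + 288.0ms (3/5)
2. 288.0ms @ 3/5 + 288.0ms (3/5)
3. 576.0ms @ 6/5 + 288.0ms (3/5)
4. 864.0ms @ 9/5 + 576.0ms (6/5)
5. 1440.0ms @ 3 + 720.0ms (3/2)
6. 2160.0ms @ 9/2 + 720.0ms (3/2)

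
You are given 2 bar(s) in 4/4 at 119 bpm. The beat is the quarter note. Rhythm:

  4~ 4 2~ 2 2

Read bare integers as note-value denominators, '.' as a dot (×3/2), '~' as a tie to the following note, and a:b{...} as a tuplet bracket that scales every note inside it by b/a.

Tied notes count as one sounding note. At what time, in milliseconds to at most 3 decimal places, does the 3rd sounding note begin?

note 3 onset = 6b = 3025.21ms

1. 0.0ms @ 0 + 1008.403ms (2)
2. 1008.403ms @ 2 + 2016.807ms (4)
3. 3025.21ms @ 6 + 1008.403ms (2)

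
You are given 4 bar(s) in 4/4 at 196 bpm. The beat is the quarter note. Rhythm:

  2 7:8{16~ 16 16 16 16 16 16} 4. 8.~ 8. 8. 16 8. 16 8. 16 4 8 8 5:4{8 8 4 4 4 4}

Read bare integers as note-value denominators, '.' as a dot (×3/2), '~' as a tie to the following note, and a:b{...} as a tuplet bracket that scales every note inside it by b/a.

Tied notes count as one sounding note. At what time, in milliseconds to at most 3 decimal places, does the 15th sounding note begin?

note 15 onset = 39/4b = 2984.694ms

1. 0.0ms @ 0 + 612.245ms (2)
2. 612.245ms @ 2 + 174.927ms (4/7)
3. 787.172ms @ 18/7 + 87.464ms (2/7)
4. 874.636ms @ 20/7 + 87.464ms (2/7)
5. 962.099ms @ 22/7 + 87.464ms (2/7)
6. 1049.563ms @ 24/7 + 87.464ms (2/7)
7. 1137.026ms @ 26/7 + 87.464ms (2/7)
8. 1224.49ms @ 4 + 459.184ms (3/2)
9. 1683.673ms @ 11/2 + 459.184ms (3/2)
10. 2142.857ms @ 7 + 229.592ms (3/4)
11. 2372.449ms @ 31/4 + 76.531ms (1/4)
12. 2448.98ms @ 8 + 229.592ms (3/4)
13. 2678.571ms @ 35/4 + 76.531ms (1/4)
14. 2755.102ms @ 9 + 229.592ms (3/4)
15. 2984.694ms @ 39/4 + 76.531ms (1/4)
16. 3061.224ms @ 10 + 306.122ms (1)
17. 3367.347ms @ 11 + 153.061ms (1/2)
18. 3520.408ms @ 23/2 + 153.061ms (1/2)
19. 3673.469ms @ 12 + 122.449ms (2/5)
20. 3795.918ms @ 62/5 + 122.449ms (2/5)
21. 3918.367ms @ 64/5 + 244.898ms (4/5)
22. 4163.265ms @ 68/5 + 244.898ms (4/5)
23. 4408.163ms @ 72/5 + 244.898ms (4/5)
24. 4653.061ms @ 76/5 + 244.898ms (4/5)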